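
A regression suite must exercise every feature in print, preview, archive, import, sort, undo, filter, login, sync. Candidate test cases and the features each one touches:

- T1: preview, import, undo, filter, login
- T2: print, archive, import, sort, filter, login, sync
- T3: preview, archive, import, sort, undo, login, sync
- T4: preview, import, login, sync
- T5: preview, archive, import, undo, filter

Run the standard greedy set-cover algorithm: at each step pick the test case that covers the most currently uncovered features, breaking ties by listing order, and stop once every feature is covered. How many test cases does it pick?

Pick 1: T2 covers 7 new features (print, archive, import, sort, filter, login, sync).
Pick 2: T1 covers 2 new features (preview, undo).
Greedy uses 2 test cases.

2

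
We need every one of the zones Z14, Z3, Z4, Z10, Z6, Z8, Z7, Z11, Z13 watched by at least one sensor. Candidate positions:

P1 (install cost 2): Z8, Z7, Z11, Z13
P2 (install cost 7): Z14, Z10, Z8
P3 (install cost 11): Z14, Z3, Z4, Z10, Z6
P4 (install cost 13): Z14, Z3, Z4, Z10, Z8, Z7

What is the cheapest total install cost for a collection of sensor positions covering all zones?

P1, P3 cover every zone at install cost 2 + 11 = 13.
Any cover uses at least 2 sensor positions; among all covering selections none totals below 13.

13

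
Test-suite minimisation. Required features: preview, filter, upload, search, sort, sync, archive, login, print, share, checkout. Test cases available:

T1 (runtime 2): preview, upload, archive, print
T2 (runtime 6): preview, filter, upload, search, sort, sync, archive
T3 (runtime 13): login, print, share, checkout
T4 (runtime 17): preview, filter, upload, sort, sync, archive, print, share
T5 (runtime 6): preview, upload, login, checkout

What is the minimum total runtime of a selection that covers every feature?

T2, T3 cover every feature at runtime 6 + 13 = 19.
Any cover uses at least 2 test cases; among all covering selections none totals below 19.

19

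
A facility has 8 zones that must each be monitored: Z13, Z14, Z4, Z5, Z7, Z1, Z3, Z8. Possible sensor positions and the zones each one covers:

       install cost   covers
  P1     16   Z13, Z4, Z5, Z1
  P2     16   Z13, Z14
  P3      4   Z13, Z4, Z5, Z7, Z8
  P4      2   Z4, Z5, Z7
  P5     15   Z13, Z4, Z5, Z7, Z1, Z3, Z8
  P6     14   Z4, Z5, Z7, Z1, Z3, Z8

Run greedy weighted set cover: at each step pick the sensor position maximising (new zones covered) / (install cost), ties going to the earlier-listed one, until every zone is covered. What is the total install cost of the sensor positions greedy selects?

36

Pick 1: P4 adds 3 new (Z4, Z5, Z7) at install cost 2 (ratio 3/2).
Pick 2: P3 adds 2 new (Z13, Z8) at install cost 4 (ratio 2/4).
Pick 3: P6 adds 2 new (Z1, Z3) at install cost 14 (ratio 2/14).
Pick 4: P2 adds 1 new (Z14) at install cost 16 (ratio 1/16).
Greedy total install cost: 2 + 4 + 14 + 16 = 36. (The true optimum is 30, so greedy overshoots here.)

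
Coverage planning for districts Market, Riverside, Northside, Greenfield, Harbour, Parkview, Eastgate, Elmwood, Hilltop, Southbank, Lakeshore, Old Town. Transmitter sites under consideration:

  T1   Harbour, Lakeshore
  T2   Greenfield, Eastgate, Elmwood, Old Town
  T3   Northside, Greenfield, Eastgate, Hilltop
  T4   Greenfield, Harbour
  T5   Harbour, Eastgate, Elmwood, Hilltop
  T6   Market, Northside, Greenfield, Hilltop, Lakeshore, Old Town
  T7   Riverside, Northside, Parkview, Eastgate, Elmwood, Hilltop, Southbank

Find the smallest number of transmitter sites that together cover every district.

3

T1, T6, T7 together cover {Market, Riverside, Northside, Greenfield, Harbour, Parkview, Eastgate, Elmwood, Hilltop, Southbank, Lakeshore, Old Town} — every district.
No 2 of the 7 transmitter sites cover everything (all 21 pairs fall short), so 3 is minimum.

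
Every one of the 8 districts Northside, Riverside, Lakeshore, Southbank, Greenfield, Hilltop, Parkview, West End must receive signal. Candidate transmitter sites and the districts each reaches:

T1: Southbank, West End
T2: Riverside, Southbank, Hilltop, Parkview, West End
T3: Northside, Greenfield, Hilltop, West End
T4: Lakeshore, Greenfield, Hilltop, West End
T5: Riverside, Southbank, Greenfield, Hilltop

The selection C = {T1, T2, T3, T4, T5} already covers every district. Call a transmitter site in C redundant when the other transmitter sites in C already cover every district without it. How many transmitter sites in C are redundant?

Drop T1: the rest still cover every district — redundant.
Drop T2: Parkview uncovered — not redundant.
Drop T3: Northside uncovered — not redundant.
Drop T4: Lakeshore uncovered — not redundant.
Drop T5: the rest still cover every district — redundant.
2 redundant: T1, T5.

2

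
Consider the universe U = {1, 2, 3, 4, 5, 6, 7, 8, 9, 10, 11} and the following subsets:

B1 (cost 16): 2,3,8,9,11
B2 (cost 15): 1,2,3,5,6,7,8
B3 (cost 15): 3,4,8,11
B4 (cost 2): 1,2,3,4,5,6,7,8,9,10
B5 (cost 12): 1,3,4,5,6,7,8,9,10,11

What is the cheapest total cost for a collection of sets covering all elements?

B4, B5 cover every element at cost 2 + 12 = 14.
Any cover uses at least 2 sets; among all covering selections none totals below 14.

14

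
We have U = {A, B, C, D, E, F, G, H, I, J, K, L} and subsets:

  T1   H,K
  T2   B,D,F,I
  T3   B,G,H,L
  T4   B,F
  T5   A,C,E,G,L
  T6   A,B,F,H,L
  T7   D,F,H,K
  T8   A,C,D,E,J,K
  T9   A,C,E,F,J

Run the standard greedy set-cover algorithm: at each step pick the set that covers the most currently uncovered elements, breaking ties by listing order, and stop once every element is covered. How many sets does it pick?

Pick 1: T8 covers 6 new elements (A, C, D, E, J, K).
Pick 2: T3 covers 4 new elements (B, G, H, L).
Pick 3: T2 covers 2 new elements (F, I).
Greedy uses 3 sets.

3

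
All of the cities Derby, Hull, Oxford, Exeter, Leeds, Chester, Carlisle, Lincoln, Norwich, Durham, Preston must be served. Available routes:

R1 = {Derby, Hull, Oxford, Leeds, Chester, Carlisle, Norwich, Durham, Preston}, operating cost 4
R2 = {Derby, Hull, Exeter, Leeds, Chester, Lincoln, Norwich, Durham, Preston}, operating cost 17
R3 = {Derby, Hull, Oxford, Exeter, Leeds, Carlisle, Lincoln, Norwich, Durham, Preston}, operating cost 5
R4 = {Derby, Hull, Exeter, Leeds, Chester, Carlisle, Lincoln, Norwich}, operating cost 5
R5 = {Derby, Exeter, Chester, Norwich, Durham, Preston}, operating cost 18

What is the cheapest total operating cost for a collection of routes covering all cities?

9

R1, R3 cover every city at operating cost 4 + 5 = 9.
Any cover uses at least 2 routes; among all covering selections none totals below 9.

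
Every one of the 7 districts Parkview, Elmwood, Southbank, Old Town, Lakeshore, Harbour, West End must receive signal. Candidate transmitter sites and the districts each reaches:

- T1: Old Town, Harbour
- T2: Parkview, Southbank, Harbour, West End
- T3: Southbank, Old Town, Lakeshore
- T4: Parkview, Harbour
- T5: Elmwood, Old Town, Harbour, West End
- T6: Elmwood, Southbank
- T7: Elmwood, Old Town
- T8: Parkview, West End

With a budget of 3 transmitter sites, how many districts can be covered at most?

Choosing T2, T3, T5 covers {Parkview, Elmwood, Southbank, Old Town, Lakeshore, Harbour, West End} — 7 districts.
That is all 7 districts.

7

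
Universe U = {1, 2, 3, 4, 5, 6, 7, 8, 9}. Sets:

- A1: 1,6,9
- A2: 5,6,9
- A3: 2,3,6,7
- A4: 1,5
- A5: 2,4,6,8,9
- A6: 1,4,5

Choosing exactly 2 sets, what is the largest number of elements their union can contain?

Choosing A3, A5 covers {2, 3, 4, 6, 7, 8, 9} — 7 elements.
No choice of 2 sets does better; here 1, 5 are left uncovered.

7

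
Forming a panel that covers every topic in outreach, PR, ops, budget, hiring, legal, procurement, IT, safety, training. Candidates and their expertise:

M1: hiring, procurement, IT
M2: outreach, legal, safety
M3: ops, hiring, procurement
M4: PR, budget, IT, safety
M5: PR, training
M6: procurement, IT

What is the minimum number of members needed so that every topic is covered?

4

M2, M3, M4, M5 together cover {outreach, PR, ops, budget, hiring, legal, procurement, IT, safety, training} — every topic.
No 3 of the 6 members cover everything (all 20 triples fall short), so 4 is minimum.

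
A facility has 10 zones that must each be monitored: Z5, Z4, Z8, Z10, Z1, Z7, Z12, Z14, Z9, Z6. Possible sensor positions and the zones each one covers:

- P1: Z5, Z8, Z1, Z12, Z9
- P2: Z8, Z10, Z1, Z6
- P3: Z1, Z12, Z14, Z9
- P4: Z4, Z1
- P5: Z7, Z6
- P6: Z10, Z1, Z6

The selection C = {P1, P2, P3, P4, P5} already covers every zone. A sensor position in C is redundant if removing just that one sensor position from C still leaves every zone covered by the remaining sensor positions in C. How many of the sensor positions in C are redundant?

0

Drop P1: Z5 uncovered — not redundant.
Drop P2: Z10 uncovered — not redundant.
Drop P3: Z14 uncovered — not redundant.
Drop P4: Z4 uncovered — not redundant.
Drop P5: Z7 uncovered — not redundant.
None of the sensor positions in C is redundant.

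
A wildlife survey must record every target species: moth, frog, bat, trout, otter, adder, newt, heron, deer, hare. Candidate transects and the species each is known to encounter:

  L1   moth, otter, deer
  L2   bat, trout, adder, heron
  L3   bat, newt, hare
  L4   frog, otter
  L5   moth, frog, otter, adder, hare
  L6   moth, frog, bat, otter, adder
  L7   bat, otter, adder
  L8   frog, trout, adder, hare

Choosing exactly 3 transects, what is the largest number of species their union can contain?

Choosing L1, L2, L3 covers {moth, bat, trout, otter, adder, newt, heron, deer, hare} — 9 species.
No choice of 3 transects does better; here frog is left uncovered.

9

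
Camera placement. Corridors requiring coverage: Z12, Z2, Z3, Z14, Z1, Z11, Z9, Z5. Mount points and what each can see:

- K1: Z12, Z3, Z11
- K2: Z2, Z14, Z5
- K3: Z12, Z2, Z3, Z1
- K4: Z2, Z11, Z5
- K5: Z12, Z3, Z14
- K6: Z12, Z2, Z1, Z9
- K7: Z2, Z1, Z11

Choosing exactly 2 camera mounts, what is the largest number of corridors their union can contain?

6

Choosing K1, K2 covers {Z12, Z2, Z3, Z14, Z11, Z5} — 6 corridors.
No choice of 2 camera mounts does better; here Z1, Z9 are left uncovered.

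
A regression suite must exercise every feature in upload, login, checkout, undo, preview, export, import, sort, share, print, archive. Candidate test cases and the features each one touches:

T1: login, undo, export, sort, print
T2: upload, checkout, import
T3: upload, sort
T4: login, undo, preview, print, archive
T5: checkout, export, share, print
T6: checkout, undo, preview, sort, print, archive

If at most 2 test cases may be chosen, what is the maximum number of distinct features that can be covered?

Choosing T1, T2 covers {upload, login, checkout, undo, export, import, sort, print} — 8 features.
No choice of 2 test cases does better; here preview, share, archive are left uncovered.

8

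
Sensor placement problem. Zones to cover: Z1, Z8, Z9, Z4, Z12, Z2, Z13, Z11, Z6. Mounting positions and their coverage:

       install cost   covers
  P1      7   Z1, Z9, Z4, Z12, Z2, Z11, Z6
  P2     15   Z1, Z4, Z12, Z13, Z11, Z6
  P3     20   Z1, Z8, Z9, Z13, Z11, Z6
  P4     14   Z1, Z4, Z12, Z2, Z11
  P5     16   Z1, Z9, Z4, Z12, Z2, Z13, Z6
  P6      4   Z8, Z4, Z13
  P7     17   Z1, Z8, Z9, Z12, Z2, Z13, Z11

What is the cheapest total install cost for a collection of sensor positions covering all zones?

11

P1, P6 cover every zone at install cost 7 + 4 = 11.
Any cover uses at least 2 sensor positions; among all covering selections none totals below 11.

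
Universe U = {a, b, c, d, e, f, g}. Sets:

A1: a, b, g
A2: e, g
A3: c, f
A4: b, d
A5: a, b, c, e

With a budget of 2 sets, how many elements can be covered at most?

Choosing A1, A3 covers {a, b, c, f, g} — 5 elements.
No choice of 2 sets does better; here d, e are left uncovered.

5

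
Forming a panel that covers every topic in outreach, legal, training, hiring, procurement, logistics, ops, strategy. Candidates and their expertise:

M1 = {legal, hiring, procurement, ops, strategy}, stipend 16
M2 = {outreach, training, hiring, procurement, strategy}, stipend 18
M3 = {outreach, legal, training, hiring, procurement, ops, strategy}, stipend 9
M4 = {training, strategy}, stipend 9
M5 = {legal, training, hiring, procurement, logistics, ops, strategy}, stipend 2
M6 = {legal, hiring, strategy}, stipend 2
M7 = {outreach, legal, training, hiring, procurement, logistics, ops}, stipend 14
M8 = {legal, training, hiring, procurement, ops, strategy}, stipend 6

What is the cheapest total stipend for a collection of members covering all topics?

M3, M5 cover every topic at stipend 9 + 2 = 11.
Any cover uses at least 2 members; among all covering selections none totals below 11.

11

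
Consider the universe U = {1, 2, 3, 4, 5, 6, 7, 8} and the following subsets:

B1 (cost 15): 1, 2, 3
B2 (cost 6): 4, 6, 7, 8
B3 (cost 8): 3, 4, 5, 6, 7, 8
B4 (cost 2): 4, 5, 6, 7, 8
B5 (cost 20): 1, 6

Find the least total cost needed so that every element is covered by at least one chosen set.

17

B1, B4 cover every element at cost 15 + 2 = 17.
Any cover uses at least 2 sets; among all covering selections none totals below 17.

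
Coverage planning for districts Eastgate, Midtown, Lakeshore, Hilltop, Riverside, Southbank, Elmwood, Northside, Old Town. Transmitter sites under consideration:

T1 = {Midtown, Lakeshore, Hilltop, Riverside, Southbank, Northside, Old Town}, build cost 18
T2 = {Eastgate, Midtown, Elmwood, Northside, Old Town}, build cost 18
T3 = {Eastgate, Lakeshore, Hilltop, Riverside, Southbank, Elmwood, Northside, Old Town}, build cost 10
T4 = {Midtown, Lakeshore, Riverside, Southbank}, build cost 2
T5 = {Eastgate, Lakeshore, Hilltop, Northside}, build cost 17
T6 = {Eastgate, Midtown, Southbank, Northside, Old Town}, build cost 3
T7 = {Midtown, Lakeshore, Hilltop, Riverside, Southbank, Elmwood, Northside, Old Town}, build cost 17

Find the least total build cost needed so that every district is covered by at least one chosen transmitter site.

12

T3, T4 cover every district at build cost 10 + 2 = 12.
Any cover uses at least 2 transmitter sites; among all covering selections none totals below 12.
Greedy by coverage-per-build cost would pick T4, T6, T3 for 15 — worse than the optimum 12.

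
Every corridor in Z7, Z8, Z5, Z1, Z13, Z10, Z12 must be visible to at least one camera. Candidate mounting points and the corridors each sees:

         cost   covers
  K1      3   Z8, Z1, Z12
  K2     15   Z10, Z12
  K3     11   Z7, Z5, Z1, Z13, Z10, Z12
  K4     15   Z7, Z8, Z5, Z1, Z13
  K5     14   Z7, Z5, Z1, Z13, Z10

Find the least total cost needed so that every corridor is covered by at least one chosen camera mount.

K1, K3 cover every corridor at cost 3 + 11 = 14.
Any cover uses at least 2 camera mounts; among all covering selections none totals below 14.

14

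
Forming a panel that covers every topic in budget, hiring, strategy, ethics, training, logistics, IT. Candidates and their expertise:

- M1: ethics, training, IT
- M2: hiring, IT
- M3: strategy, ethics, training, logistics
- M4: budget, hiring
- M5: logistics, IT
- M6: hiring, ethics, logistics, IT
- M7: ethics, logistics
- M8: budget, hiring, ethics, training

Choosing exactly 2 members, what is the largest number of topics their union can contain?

6

Choosing M2, M3 covers {hiring, strategy, ethics, training, logistics, IT} — 6 topics.
No choice of 2 members does better; here budget is left uncovered.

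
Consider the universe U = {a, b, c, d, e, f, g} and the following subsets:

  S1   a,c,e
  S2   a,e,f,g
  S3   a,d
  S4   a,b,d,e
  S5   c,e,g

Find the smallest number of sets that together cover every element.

S1, S2, S4 together cover {a, b, c, d, e, f, g} — every element.
No 2 of the 5 sets cover everything (all 10 pairs fall short), so 3 is minimum.

3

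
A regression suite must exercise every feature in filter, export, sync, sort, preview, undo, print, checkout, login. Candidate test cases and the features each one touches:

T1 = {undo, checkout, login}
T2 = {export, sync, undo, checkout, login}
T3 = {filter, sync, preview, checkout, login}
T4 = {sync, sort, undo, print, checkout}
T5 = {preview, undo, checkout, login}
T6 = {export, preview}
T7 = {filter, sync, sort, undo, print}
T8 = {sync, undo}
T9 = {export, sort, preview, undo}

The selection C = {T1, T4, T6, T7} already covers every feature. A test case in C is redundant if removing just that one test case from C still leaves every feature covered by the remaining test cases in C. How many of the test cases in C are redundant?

Drop T1: login uncovered — not redundant.
Drop T4: the rest still cover every feature — redundant.
Drop T6: export, preview uncovered — not redundant.
Drop T7: filter uncovered — not redundant.
1 redundant: T4.

1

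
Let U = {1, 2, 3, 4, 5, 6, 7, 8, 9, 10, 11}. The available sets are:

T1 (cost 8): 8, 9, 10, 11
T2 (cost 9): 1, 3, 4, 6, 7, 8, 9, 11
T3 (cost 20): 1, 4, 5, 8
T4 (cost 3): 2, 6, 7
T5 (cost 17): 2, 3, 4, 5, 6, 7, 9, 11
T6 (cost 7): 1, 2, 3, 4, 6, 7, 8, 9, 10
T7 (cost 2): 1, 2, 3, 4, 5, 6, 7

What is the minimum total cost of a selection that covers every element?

10

T1, T7 cover every element at cost 8 + 2 = 10.
Any cover uses at least 2 sets; among all covering selections none totals below 10.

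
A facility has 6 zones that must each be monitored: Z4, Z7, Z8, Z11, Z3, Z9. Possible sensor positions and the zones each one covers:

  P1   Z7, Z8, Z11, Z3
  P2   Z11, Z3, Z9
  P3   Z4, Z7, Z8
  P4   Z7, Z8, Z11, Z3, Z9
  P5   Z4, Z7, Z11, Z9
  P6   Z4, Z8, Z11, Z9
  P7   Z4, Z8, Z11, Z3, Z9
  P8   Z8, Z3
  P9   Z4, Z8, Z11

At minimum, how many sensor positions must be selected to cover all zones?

P1, P5 together cover {Z4, Z7, Z8, Z11, Z3, Z9} — every zone.
No single sensor position contains all 6 zones, so 2 is optimal.

2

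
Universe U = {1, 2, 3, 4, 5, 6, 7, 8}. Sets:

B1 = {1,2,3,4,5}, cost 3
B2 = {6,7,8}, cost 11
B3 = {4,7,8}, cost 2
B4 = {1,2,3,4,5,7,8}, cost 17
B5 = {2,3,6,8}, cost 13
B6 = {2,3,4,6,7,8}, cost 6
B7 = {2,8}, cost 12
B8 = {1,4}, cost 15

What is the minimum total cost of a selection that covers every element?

B1, B6 cover every element at cost 3 + 6 = 9.
Any cover uses at least 2 sets; among all covering selections none totals below 9.

9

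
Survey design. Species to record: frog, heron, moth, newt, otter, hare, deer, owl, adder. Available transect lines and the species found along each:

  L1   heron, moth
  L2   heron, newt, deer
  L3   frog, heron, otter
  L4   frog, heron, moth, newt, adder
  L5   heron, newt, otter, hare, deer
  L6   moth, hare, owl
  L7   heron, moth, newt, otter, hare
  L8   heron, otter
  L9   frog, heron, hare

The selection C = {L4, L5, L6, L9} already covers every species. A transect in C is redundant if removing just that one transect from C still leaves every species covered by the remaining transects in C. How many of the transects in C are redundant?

1

Drop L4: adder uncovered — not redundant.
Drop L5: otter, deer uncovered — not redundant.
Drop L6: owl uncovered — not redundant.
Drop L9: the rest still cover every species — redundant.
1 redundant: L9.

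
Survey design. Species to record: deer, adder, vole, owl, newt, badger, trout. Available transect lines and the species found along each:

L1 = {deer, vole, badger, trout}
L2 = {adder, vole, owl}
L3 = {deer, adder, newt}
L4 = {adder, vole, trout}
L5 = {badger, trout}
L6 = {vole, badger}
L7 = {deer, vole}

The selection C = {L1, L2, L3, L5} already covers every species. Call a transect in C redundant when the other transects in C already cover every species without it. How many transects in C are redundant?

Drop L1: the rest still cover every species — redundant.
Drop L2: owl uncovered — not redundant.
Drop L3: newt uncovered — not redundant.
Drop L5: the rest still cover every species — redundant.
2 redundant: L1, L5.

2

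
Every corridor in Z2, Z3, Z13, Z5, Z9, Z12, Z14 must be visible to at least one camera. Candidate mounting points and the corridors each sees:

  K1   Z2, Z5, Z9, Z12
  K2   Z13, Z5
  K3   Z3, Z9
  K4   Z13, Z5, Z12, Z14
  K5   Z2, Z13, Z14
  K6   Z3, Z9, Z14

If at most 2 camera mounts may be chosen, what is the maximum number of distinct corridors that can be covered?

6

Choosing K1, K4 covers {Z2, Z13, Z5, Z9, Z12, Z14} — 6 corridors.
No choice of 2 camera mounts does better; here Z3 is left uncovered.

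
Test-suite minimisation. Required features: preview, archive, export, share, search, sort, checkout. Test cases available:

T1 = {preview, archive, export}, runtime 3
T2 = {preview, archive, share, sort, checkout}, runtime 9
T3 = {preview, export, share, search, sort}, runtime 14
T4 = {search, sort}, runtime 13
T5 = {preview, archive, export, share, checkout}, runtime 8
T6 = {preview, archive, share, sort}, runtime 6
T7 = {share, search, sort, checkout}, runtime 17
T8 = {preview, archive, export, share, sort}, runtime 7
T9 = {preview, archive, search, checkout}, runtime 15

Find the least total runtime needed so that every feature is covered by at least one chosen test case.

20

T1, T7 cover every feature at runtime 3 + 17 = 20.
Any cover uses at least 2 test cases; among all covering selections none totals below 20.
Greedy by coverage-per-runtime would pick T1, T2, T4 for 25 — worse than the optimum 20.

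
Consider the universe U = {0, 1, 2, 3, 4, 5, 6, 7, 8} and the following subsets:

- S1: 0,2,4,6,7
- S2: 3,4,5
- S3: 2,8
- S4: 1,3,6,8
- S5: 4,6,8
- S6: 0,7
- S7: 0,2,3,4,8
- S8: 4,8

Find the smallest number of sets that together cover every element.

S1, S2, S4 together cover {0, 1, 2, 3, 4, 5, 6, 7, 8} — every element.
No 2 of the 8 sets cover everything (all 28 pairs fall short), so 3 is minimum.

3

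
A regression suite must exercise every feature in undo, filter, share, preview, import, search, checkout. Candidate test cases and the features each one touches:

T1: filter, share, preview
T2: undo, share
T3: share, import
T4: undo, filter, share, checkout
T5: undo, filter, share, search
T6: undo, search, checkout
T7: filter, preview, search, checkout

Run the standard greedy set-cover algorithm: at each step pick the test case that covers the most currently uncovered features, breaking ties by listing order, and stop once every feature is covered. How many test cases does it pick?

Pick 1: T4 covers 4 new features (undo, filter, share, checkout).
Pick 2: T7 covers 2 new features (preview, search).
Pick 3: T3 covers 1 new features (import).
Greedy uses 3 test cases.

3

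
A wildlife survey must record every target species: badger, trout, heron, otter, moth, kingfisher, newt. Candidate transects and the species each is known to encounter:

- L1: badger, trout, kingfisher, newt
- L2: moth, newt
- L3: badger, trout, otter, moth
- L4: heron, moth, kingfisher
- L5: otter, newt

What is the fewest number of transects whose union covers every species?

L1, L3, L4 together cover {badger, trout, heron, otter, moth, kingfisher, newt} — every species.
No 2 of the 5 transects cover everything (all 10 pairs fall short), so 3 is minimum.

3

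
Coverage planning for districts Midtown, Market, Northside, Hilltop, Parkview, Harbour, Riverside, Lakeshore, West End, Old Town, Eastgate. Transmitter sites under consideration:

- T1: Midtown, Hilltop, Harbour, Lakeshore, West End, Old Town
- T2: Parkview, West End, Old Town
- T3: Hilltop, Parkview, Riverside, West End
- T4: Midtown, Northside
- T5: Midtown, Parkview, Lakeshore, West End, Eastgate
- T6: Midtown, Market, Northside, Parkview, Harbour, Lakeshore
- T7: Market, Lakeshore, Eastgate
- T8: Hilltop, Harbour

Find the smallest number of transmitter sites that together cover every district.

T1, T3, T4, T7 together cover {Midtown, Market, Northside, Hilltop, Parkview, Harbour, Riverside, Lakeshore, West End, Old Town, Eastgate} — every district.
No 3 of the 8 transmitter sites cover everything (all 56 triples fall short), so 4 is minimum.

4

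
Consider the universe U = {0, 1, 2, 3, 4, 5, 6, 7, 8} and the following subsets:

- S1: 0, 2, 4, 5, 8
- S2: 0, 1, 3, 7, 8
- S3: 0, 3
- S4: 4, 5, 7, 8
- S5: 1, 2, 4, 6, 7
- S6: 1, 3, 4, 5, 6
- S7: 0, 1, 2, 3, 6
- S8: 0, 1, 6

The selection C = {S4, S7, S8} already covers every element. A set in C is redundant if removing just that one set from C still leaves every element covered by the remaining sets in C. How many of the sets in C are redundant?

1

Drop S4: 4, 5, 7, 8 uncovered — not redundant.
Drop S7: 2, 3 uncovered — not redundant.
Drop S8: the rest still cover every element — redundant.
1 redundant: S8.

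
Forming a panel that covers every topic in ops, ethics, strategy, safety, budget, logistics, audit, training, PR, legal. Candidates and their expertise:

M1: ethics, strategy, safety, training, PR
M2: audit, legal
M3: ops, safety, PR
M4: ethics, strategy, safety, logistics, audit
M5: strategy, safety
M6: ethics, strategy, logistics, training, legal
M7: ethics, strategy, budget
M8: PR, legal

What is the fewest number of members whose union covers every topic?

4

M2, M3, M6, M7 together cover {ops, ethics, strategy, safety, budget, logistics, audit, training, PR, legal} — every topic.
No 3 of the 8 members cover everything (all 56 triples fall short), so 4 is minimum.
Greedy (largest uncovered first) would take M1, M2, M3, M4, M7 — 5 members — but 4 suffice.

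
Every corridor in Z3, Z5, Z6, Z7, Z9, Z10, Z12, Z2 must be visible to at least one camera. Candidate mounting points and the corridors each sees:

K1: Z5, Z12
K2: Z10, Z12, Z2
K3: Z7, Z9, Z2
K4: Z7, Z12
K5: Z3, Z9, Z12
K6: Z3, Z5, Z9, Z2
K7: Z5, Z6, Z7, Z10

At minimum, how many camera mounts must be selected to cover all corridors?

3

K1, K6, K7 together cover {Z3, Z5, Z6, Z7, Z9, Z10, Z12, Z2} — every corridor.
No 2 of the 7 camera mounts cover everything (all 21 pairs fall short), so 3 is minimum.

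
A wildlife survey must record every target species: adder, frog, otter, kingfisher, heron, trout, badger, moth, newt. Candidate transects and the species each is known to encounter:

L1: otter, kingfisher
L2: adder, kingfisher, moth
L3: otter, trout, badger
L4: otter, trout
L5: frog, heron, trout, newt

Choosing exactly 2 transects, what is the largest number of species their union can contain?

7

Choosing L2, L5 covers {adder, frog, kingfisher, heron, trout, moth, newt} — 7 species.
No choice of 2 transects does better; here otter, badger are left uncovered.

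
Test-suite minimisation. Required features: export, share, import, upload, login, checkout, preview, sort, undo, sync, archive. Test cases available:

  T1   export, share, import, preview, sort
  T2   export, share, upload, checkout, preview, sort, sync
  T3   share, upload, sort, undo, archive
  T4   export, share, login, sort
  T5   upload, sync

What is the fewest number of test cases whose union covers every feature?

T1, T2, T3, T4 together cover {export, share, import, upload, login, checkout, preview, sort, undo, sync, archive} — every feature.
No 3 of the 5 test cases cover everything (all 10 triples fall short), so 4 is minimum.

4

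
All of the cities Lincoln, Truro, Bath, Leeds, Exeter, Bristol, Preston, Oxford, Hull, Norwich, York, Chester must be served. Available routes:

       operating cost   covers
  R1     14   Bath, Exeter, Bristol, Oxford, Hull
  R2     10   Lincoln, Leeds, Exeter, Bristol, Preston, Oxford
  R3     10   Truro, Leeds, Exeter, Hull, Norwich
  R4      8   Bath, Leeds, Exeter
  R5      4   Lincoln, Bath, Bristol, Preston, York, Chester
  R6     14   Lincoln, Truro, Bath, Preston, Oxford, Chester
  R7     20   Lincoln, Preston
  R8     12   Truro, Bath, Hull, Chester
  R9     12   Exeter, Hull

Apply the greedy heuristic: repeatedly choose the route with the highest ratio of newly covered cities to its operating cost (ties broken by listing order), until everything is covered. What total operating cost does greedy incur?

24

Pick 1: R5 adds 6 new (Lincoln, Bath, Bristol, Preston, York, Chester) at operating cost 4 (ratio 6/4).
Pick 2: R3 adds 5 new (Truro, Leeds, Exeter, Hull, Norwich) at operating cost 10 (ratio 5/10).
Pick 3: R2 adds 1 new (Oxford) at operating cost 10 (ratio 1/10).
Greedy total operating cost: 4 + 10 + 10 = 24.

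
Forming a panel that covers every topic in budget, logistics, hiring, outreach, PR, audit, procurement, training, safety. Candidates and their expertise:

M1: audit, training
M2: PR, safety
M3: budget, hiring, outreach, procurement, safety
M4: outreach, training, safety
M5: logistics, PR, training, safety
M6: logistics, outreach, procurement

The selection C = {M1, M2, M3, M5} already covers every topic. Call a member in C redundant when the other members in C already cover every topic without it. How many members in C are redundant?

Drop M1: audit uncovered — not redundant.
Drop M2: the rest still cover every topic — redundant.
Drop M3: budget, hiring, outreach, procurement uncovered — not redundant.
Drop M5: logistics uncovered — not redundant.
1 redundant: M2.

1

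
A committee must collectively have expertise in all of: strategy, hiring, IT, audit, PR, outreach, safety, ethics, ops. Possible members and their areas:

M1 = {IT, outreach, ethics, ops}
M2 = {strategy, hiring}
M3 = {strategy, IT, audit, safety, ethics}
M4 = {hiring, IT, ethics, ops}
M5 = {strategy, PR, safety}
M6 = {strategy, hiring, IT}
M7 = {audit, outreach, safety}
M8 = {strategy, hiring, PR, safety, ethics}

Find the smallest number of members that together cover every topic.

3

M1, M3, M8 together cover {strategy, hiring, IT, audit, PR, outreach, safety, ethics, ops} — every topic.
No 2 of the 8 members cover everything (all 28 pairs fall short), so 3 is minimum.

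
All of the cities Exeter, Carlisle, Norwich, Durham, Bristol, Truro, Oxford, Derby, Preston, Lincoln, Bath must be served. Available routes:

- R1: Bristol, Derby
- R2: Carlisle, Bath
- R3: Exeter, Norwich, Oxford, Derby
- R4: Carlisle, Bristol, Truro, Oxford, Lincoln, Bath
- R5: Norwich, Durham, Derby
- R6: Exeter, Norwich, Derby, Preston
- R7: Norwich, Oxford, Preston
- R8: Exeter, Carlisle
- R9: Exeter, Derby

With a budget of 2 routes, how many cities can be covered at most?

Choosing R4, R6 covers {Exeter, Carlisle, Norwich, Bristol, Truro, Oxford, Derby, Preston, Lincoln, Bath} — 10 cities.
No choice of 2 routes does better; here Durham is left uncovered.

10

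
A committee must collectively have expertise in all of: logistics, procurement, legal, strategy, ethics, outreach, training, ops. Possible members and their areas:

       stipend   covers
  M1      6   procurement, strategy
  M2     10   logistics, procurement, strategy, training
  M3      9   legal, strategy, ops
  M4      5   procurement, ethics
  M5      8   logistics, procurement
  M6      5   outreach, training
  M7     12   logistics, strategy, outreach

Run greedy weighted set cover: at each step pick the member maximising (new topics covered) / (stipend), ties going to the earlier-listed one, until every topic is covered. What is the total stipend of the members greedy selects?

29

Pick 1: M2 adds 4 new (logistics, procurement, strategy, training) at stipend 10 (ratio 4/10).
Pick 2: M3 adds 2 new (legal, ops) at stipend 9 (ratio 2/9).
Pick 3: M4 adds 1 new (ethics) at stipend 5 (ratio 1/5).
Pick 4: M6 adds 1 new (outreach) at stipend 5 (ratio 1/5).
Greedy total stipend: 10 + 9 + 5 + 5 = 29. (The true optimum is 27, so greedy overshoots here.)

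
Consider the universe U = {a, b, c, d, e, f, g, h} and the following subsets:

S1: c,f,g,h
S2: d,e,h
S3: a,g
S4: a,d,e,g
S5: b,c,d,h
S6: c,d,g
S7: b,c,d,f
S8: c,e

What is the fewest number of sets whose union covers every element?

S1, S4, S5 together cover {a, b, c, d, e, f, g, h} — every element.
No 2 of the 8 sets cover everything (all 28 pairs fall short), so 3 is minimum.

3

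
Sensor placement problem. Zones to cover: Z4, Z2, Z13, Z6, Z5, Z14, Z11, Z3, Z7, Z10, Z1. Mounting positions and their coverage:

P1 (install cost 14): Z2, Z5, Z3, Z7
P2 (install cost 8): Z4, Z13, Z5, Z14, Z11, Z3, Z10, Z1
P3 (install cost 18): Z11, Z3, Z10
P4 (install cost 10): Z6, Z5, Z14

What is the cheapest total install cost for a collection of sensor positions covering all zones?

32

P1, P2, P4 cover every zone at install cost 14 + 8 + 10 = 32.
Any cover uses at least 3 sensor positions; among all covering selections none totals below 32.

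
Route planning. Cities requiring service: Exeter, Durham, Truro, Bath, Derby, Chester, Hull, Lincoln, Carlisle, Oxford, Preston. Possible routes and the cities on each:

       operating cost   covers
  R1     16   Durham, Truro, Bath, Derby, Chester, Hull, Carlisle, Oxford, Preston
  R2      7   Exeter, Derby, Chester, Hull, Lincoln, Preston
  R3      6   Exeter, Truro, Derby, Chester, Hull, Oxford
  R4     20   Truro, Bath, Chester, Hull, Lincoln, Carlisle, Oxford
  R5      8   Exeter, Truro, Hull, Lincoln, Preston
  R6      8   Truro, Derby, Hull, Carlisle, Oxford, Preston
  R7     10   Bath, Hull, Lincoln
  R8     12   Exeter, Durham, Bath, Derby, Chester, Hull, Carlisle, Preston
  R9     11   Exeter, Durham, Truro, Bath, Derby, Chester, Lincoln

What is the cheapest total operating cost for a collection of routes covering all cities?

R6, R9 cover every city at operating cost 8 + 11 = 19.
Any cover uses at least 2 routes; among all covering selections none totals below 19.

19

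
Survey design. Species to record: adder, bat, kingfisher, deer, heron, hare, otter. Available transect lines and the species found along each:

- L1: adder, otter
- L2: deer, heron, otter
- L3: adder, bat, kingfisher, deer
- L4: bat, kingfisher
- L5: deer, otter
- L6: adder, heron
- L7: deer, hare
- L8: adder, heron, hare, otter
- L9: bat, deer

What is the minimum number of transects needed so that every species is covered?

L3, L8 together cover {adder, bat, kingfisher, deer, heron, hare, otter} — every species.
No single transect contains all 7 species, so 2 is optimal.

2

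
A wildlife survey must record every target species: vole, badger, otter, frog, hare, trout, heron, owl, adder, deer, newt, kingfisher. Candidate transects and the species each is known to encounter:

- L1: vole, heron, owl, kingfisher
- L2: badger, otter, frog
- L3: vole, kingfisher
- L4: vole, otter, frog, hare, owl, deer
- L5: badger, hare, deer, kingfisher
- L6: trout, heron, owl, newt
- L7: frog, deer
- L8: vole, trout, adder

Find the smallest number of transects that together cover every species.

4

L2, L5, L6, L8 together cover {vole, badger, otter, frog, hare, trout, heron, owl, adder, deer, newt, kingfisher} — every species.
No 3 of the 8 transects cover everything (all 56 triples fall short), so 4 is minimum.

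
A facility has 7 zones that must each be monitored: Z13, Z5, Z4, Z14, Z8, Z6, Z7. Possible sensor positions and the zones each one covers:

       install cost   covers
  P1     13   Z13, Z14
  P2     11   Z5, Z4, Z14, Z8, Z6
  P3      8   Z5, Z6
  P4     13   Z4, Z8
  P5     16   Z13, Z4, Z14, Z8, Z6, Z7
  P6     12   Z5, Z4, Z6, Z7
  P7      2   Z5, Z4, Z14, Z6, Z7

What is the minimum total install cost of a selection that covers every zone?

18

P5, P7 cover every zone at install cost 16 + 2 = 18.
Any cover uses at least 2 sensor positions; among all covering selections none totals below 18.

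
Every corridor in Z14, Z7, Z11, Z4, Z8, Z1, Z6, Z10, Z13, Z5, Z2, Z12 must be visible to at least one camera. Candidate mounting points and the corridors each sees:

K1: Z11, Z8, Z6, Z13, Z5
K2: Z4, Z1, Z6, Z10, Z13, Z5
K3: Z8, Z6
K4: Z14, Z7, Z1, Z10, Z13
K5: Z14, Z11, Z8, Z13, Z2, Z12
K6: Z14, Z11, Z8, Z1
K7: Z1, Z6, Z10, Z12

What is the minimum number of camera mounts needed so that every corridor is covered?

3

K2, K4, K5 together cover {Z14, Z7, Z11, Z4, Z8, Z1, Z6, Z10, Z13, Z5, Z2, Z12} — every corridor.
No 2 of the 7 camera mounts cover everything (all 21 pairs fall short), so 3 is minimum.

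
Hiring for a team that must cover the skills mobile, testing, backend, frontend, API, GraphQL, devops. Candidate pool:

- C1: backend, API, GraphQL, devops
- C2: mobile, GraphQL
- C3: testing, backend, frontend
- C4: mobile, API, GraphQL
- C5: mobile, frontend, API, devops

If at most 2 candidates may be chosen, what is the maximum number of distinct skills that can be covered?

Choosing C1, C3 covers {testing, backend, frontend, API, GraphQL, devops} — 6 skills.
No choice of 2 candidates does better; here mobile is left uncovered.

6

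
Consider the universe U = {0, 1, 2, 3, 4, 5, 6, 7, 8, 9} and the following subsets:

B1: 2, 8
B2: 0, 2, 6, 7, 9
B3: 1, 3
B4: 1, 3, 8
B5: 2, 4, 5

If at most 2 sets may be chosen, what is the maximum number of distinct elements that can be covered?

Choosing B2, B4 covers {0, 1, 2, 3, 6, 7, 8, 9} — 8 elements.
No choice of 2 sets does better; here 4, 5 are left uncovered.

8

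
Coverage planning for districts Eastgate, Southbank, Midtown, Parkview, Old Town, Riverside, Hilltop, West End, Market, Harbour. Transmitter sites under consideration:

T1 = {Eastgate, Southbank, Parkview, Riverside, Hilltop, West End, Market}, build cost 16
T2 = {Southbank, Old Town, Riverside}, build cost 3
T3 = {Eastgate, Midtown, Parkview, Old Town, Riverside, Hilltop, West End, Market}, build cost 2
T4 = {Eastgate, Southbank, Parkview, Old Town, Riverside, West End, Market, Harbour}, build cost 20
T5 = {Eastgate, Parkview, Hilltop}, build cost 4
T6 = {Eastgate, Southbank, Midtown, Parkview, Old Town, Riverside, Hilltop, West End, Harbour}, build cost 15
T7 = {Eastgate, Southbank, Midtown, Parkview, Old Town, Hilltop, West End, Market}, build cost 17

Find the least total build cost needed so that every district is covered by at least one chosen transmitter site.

17

T3, T6 cover every district at build cost 2 + 15 = 17.
Any cover uses at least 2 transmitter sites; among all covering selections none totals below 17.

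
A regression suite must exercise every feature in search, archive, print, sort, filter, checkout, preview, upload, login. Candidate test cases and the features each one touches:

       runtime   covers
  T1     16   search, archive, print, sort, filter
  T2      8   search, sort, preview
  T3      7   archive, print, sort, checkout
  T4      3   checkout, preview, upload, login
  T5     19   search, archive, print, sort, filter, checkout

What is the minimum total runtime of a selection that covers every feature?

T1, T4 cover every feature at runtime 16 + 3 = 19.
Any cover uses at least 2 test cases; among all covering selections none totals below 19.
Greedy by coverage-per-runtime would pick T4, T3, T1 for 26 — worse than the optimum 19.

19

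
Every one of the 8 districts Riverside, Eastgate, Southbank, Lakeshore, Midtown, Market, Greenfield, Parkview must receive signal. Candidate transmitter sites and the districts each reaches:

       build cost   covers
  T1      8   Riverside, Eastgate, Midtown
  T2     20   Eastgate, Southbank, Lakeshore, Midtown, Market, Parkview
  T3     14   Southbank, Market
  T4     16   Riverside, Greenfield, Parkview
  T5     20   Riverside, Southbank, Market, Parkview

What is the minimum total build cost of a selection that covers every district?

T2, T4 cover every district at build cost 20 + 16 = 36.
Any cover uses at least 2 transmitter sites; among all covering selections none totals below 36.

36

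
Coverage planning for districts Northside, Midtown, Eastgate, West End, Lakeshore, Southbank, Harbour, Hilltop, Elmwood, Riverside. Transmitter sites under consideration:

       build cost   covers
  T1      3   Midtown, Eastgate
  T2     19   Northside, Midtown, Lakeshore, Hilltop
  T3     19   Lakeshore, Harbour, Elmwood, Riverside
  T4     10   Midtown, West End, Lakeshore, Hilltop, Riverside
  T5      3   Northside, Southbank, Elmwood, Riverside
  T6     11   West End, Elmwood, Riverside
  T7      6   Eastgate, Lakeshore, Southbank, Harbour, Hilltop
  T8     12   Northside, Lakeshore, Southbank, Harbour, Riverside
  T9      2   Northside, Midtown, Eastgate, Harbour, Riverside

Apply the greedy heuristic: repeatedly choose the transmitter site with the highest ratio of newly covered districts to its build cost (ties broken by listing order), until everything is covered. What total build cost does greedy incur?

21

Pick 1: T9 adds 5 new (Northside, Midtown, Eastgate, Harbour, Riverside) at build cost 2 (ratio 5/2).
Pick 2: T5 adds 2 new (Southbank, Elmwood) at build cost 3 (ratio 2/3).
Pick 3: T7 adds 2 new (Lakeshore, Hilltop) at build cost 6 (ratio 2/6).
Pick 4: T4 adds 1 new (West End) at build cost 10 (ratio 1/10).
Greedy total build cost: 2 + 3 + 6 + 10 = 21. (The true optimum is 15, so greedy overshoots here.)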